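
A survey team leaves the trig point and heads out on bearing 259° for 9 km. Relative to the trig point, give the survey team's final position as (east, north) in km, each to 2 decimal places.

Leg 1 (259°, 9 km): east 9 sin 259° = -8.83, north 9 cos 259° = -1.72
Summing: -8.83 km east, -1.72 km north → (-8.83, -1.72).

(-8.83, -1.72)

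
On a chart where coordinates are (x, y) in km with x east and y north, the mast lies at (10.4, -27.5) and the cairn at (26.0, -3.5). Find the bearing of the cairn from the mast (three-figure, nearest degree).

033°

Δeast = 26.0 − 10.4 = 15.60; Δnorth = -3.5 − -27.5 = 24.00.
Bearing = atan2(Δeast, Δnorth) mod 360° = 33.02° ≈ 033°.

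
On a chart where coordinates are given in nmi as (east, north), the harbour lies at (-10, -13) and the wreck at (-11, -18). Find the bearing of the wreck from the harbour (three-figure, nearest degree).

Δeast = -11 − -10 = -1.00; Δnorth = -18 − -13 = -5.00.
Bearing = atan2(Δeast, Δnorth) mod 360° = 191.31° ≈ 191°.

191°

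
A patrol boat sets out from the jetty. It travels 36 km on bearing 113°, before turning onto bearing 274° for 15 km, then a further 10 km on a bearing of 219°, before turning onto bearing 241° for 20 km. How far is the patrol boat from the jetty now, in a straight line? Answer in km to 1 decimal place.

31.0 km

Leg 1 (113°, 36 km): east 36 sin 113° = 33.14, north 36 cos 113° = -14.07
Leg 2 (274°, 15 km): east 15 sin 274° = -14.96, north 15 cos 274° = 1.05
Leg 3 (219°, 10 km): east 10 sin 219° = -6.29, north 10 cos 219° = -7.77
Leg 4 (241°, 20 km): east 20 sin 241° = -17.49, north 20 cos 241° = -9.70
Net: -5.61 east, -30.49 north. Distance = √((-5.61)² + (-30.49)²) = 31.000 km.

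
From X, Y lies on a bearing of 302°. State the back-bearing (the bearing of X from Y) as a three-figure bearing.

122°

Back-bearing = 302° − 180° = 122°.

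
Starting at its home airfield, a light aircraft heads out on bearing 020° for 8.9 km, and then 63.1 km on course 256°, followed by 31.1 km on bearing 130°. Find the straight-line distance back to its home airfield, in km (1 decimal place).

43.6 km

Leg 1 (020°, 8.9 km): east 8.9 sin 20° = 3.04, north 8.9 cos 20° = 8.36
Leg 2 (256°, 63.1 km): east 63.1 sin 256° = -61.23, north 63.1 cos 256° = -15.27
Leg 3 (130°, 31.1 km): east 31.1 sin 130° = 23.82, north 31.1 cos 130° = -19.99
Net: -34.36 east, -26.89 north. Distance = √((-34.36)² + (-26.89)²) = 43.631 km.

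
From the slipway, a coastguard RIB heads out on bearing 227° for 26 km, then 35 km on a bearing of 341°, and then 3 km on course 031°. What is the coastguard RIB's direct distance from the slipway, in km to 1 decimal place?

34.0 km

Leg 1 (227°, 26 km): east 26 sin 227° = -19.02, north 26 cos 227° = -17.73
Leg 2 (341°, 35 km): east 35 sin 341° = -11.39, north 35 cos 341° = 33.09
Leg 3 (031°, 3 km): east 3 sin 31° = 1.55, north 3 cos 31° = 2.57
Net: -28.86 east, 17.93 north. Distance = √((-28.86)² + (17.93)²) = 33.982 km.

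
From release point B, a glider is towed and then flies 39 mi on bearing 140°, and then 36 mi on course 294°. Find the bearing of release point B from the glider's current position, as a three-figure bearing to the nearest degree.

027°

Leg 1 (140°, 39 mi): east 39 sin 140° = 25.07, north 39 cos 140° = -29.88
Leg 2 (294°, 36 mi): east 36 sin 294° = -32.89, north 36 cos 294° = 14.64
Net displacement: -7.82 east, -15.23 north. Direction back to start is (7.82, 15.23): bearing = atan2(7.82, 15.23) mod 360° = 27.17° ≈ 027°.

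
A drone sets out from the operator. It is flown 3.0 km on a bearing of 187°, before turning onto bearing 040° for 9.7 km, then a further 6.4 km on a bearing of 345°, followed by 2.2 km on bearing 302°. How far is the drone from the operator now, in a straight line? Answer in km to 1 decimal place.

12.0 km

Leg 1 (187°, 3.0 km): east 3.0 sin 187° = -0.37, north 3.0 cos 187° = -2.98
Leg 2 (040°, 9.7 km): east 9.7 sin 40° = 6.24, north 9.7 cos 40° = 7.43
Leg 3 (345°, 6.4 km): east 6.4 sin 345° = -1.66, north 6.4 cos 345° = 6.18
Leg 4 (302°, 2.2 km): east 2.2 sin 302° = -1.87, north 2.2 cos 302° = 1.17
Net: 2.35 east, 11.80 north. Distance = √((2.35)² + (11.80)²) = 12.032 km.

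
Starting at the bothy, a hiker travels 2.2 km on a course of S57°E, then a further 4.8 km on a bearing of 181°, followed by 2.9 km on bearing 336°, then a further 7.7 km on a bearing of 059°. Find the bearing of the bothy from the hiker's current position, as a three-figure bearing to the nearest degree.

Leg 1 (S57°E, 2.2 km): east 2.2 sin 123° = 1.85, north 2.2 cos 123° = -1.20
Leg 2 (181°, 4.8 km): east 4.8 sin 181° = -0.08, north 4.8 cos 181° = -4.80
Leg 3 (336°, 2.9 km): east 2.9 sin 336° = -1.18, north 2.9 cos 336° = 2.65
Leg 4 (059°, 7.7 km): east 7.7 sin 59° = 6.60, north 7.7 cos 59° = 3.97
Net displacement: 7.18 east, 0.62 north. Direction back to start is (-7.18, -0.62): bearing = atan2(-7.18, -0.62) mod 360° = 265.09° ≈ 265°.

265°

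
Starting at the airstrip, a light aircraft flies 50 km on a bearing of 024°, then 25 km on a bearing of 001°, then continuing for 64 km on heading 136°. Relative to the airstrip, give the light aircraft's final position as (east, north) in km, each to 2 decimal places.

(65.23, 24.64)

Leg 1 (024°, 50 km): east 50 sin 24° = 20.34, north 50 cos 24° = 45.68
Leg 2 (001°, 25 km): east 25 sin 1° = 0.44, north 25 cos 1° = 25.00
Leg 3 (136°, 64 km): east 64 sin 136° = 44.46, north 64 cos 136° = -46.04
Summing: 65.23 km east, 24.64 km north → (65.23, 24.64).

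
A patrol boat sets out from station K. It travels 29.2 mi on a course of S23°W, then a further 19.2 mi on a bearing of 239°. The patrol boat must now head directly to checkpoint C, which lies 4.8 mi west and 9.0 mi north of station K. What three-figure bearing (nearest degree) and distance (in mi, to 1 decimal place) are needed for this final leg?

Leg 1 (S23°W, 29.2 mi): east 29.2 sin 203° = -11.41, north 29.2 cos 203° = -26.88
Leg 2 (239°, 19.2 mi): east 19.2 sin 239° = -16.46, north 19.2 cos 239° = -9.89
Current position: (-27.87, -36.77). Target: (-4.8, 9.0). Remaining: Δeast = 23.07, Δnorth = 45.77.
Bearing = atan2(23.07, 45.77) mod 360° = 26.75°; distance = √((23.07)² + (45.77)²) = 51.252 mi.

027°, 51.3 mi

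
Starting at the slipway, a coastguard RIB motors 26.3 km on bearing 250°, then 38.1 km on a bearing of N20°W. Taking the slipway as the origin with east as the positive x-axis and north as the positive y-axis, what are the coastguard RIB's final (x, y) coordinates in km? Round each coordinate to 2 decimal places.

Leg 1 (250°, 26.3 km): east 26.3 sin 250° = -24.71, north 26.3 cos 250° = -9.00
Leg 2 (N20°W, 38.1 km): east 38.1 sin 340° = -13.03, north 38.1 cos 340° = 35.80
Summing: -37.74 km east, 26.81 km north → (-37.74, 26.81).

(-37.74, 26.81)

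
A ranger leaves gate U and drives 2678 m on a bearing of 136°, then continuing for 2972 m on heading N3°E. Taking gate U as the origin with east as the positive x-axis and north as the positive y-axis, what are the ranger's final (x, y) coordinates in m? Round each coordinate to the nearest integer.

(2016, 1042)

Leg 1 (136°, 2678 m): east 2678 sin 136° = 1860.30, north 2678 cos 136° = -1926.39
Leg 2 (N3°E, 2972 m): east 2972 sin 3° = 155.54, north 2972 cos 3° = 2967.93
Summing: 2015.84 m east, 1041.53 m north → (2016, 1042).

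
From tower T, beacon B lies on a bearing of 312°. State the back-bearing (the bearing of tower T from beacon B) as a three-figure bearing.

Back-bearing = 312° − 180° = 132°.

132°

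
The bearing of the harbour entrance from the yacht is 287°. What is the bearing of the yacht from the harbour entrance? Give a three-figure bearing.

Back-bearing = 287° − 180° = 107°.

107°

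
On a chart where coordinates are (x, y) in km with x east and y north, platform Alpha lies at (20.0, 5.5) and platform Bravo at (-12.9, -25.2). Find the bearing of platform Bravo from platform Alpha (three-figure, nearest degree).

Δeast = -12.9 − 20.0 = -32.90; Δnorth = -25.2 − 5.5 = -30.70.
Bearing = atan2(Δeast, Δnorth) mod 360° = 226.98° ≈ 227°.

227°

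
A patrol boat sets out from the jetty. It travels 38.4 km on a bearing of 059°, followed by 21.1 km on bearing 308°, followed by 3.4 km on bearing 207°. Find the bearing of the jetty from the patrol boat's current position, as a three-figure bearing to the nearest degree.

Leg 1 (059°, 38.4 km): east 38.4 sin 59° = 32.92, north 38.4 cos 59° = 19.78
Leg 2 (308°, 21.1 km): east 21.1 sin 308° = -16.63, north 21.1 cos 308° = 12.99
Leg 3 (207°, 3.4 km): east 3.4 sin 207° = -1.54, north 3.4 cos 207° = -3.03
Net displacement: 14.74 east, 29.74 north. Direction back to start is (-14.74, -29.74): bearing = atan2(-14.74, -29.74) mod 360° = 206.37° ≈ 206°.

206°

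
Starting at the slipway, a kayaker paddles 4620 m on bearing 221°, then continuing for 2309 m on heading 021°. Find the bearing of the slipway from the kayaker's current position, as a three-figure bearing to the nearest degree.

Leg 1 (221°, 4620 m): east 4620 sin 221° = -3030.99, north 4620 cos 221° = -3486.76
Leg 2 (021°, 2309 m): east 2309 sin 21° = 827.47, north 2309 cos 21° = 2155.64
Net displacement: -2203.52 east, -1331.12 north. Direction back to start is (2203.52, 1331.12): bearing = atan2(2203.52, 1331.12) mod 360° = 58.86° ≈ 059°.

059°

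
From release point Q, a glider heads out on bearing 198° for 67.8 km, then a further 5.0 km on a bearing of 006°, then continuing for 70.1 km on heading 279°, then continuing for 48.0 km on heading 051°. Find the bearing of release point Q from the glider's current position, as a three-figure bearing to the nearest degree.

Leg 1 (198°, 67.8 km): east 67.8 sin 198° = -20.95, north 67.8 cos 198° = -64.48
Leg 2 (006°, 5.0 km): east 5.0 sin 6° = 0.52, north 5.0 cos 6° = 4.97
Leg 3 (279°, 70.1 km): east 70.1 sin 279° = -69.24, north 70.1 cos 279° = 10.97
Leg 4 (051°, 48.0 km): east 48.0 sin 51° = 37.30, north 48.0 cos 51° = 30.21
Net displacement: -52.36 east, -18.34 north. Direction back to start is (52.36, 18.34): bearing = atan2(52.36, 18.34) mod 360° = 70.70° ≈ 071°.

071°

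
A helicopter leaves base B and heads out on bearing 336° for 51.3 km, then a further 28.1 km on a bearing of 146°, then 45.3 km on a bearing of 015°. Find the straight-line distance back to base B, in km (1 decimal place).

67.6 km

Leg 1 (336°, 51.3 km): east 51.3 sin 336° = -20.87, north 51.3 cos 336° = 46.86
Leg 2 (146°, 28.1 km): east 28.1 sin 146° = 15.71, north 28.1 cos 146° = -23.30
Leg 3 (015°, 45.3 km): east 45.3 sin 15° = 11.72, north 45.3 cos 15° = 43.76
Net: 6.57 east, 67.33 north. Distance = √((6.57)² + (67.33)²) = 67.645 km.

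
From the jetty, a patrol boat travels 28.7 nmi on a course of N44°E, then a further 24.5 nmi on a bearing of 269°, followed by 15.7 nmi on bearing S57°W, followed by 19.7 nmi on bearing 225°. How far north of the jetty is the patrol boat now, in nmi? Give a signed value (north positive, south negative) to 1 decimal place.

Leg 1 (N44°E, 28.7 nmi): east 28.7 sin 44° = 19.94, north 28.7 cos 44° = 20.65
Leg 2 (269°, 24.5 nmi): east 24.5 sin 269° = -24.50, north 24.5 cos 269° = -0.43
Leg 3 (S57°W, 15.7 nmi): east 15.7 sin 237° = -13.17, north 15.7 cos 237° = -8.55
Leg 4 (225°, 19.7 nmi): east 19.7 sin 225° = -13.93, north 19.7 cos 225° = -13.93
Net north component: -2.26 nmi.

-2.3 nmi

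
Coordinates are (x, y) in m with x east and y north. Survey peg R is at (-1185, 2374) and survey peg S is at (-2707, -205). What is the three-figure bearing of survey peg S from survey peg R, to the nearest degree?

Δeast = -2707 − -1185 = -1522.00; Δnorth = -205 − 2374 = -2579.00.
Bearing = atan2(Δeast, Δnorth) mod 360° = 210.55° ≈ 211°.

211°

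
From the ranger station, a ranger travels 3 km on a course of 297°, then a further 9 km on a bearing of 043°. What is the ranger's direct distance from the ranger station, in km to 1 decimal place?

Leg 1 (297°, 3 km): east 3 sin 297° = -2.67, north 3 cos 297° = 1.36
Leg 2 (043°, 9 km): east 9 sin 43° = 6.14, north 9 cos 43° = 6.58
Net: 3.46 east, 7.94 north. Distance = √((3.46)² + (7.94)²) = 8.667 km.

8.7 km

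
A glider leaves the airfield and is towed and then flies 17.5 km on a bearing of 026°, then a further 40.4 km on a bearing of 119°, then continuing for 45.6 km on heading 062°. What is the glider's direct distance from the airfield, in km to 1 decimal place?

85.1 km

Leg 1 (026°, 17.5 km): east 17.5 sin 26° = 7.67, north 17.5 cos 26° = 15.73
Leg 2 (119°, 40.4 km): east 40.4 sin 119° = 35.33, north 40.4 cos 119° = -19.59
Leg 3 (062°, 45.6 km): east 45.6 sin 62° = 40.26, north 45.6 cos 62° = 21.41
Net: 83.27 east, 17.55 north. Distance = √((83.27)² + (17.55)²) = 85.098 km.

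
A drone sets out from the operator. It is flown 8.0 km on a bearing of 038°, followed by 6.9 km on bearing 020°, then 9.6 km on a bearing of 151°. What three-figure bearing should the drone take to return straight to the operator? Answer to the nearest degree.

Leg 1 (038°, 8.0 km): east 8.0 sin 38° = 4.93, north 8.0 cos 38° = 6.30
Leg 2 (020°, 6.9 km): east 6.9 sin 20° = 2.36, north 6.9 cos 20° = 6.48
Leg 3 (151°, 9.6 km): east 9.6 sin 151° = 4.65, north 9.6 cos 151° = -8.40
Net displacement: 11.94 east, 4.39 north. Direction back to start is (-11.94, -4.39): bearing = atan2(-11.94, -4.39) mod 360° = 249.81° ≈ 250°.

250°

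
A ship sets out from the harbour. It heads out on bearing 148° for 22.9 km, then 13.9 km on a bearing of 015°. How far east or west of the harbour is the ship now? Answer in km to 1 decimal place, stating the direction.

15.7 km east

Leg 1 (148°, 22.9 km): east 22.9 sin 148° = 12.14, north 22.9 cos 148° = -19.42
Leg 2 (015°, 13.9 km): east 13.9 sin 15° = 3.60, north 13.9 cos 15° = 13.43
Net east component: 15.73 km.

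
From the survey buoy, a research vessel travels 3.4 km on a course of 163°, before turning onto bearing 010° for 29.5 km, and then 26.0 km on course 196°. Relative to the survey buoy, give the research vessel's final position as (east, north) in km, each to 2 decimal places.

Leg 1 (163°, 3.4 km): east 3.4 sin 163° = 0.99, north 3.4 cos 163° = -3.25
Leg 2 (010°, 29.5 km): east 29.5 sin 10° = 5.12, north 29.5 cos 10° = 29.05
Leg 3 (196°, 26.0 km): east 26.0 sin 196° = -7.17, north 26.0 cos 196° = -24.99
Summing: -1.05 km east, 0.81 km north → (-1.05, 0.81).

(-1.05, 0.81)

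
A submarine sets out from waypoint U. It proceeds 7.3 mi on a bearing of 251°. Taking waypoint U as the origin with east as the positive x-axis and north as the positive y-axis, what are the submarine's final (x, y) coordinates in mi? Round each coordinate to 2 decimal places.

Leg 1 (251°, 7.3 mi): east 7.3 sin 251° = -6.90, north 7.3 cos 251° = -2.38
Summing: -6.90 mi east, -2.38 mi north → (-6.90, -2.38).

(-6.90, -2.38)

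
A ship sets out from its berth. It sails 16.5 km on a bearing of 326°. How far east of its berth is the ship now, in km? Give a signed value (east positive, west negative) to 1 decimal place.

Leg 1 (326°, 16.5 km): east 16.5 sin 326° = -9.23, north 16.5 cos 326° = 13.68
Net east component: -9.23 km.

-9.2 km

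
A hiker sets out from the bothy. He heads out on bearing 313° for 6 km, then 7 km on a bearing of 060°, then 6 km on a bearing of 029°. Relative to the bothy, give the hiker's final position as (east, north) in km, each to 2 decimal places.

(4.58, 12.84)

Leg 1 (313°, 6 km): east 6 sin 313° = -4.39, north 6 cos 313° = 4.09
Leg 2 (060°, 7 km): east 7 sin 60° = 6.06, north 7 cos 60° = 3.50
Leg 3 (029°, 6 km): east 6 sin 29° = 2.91, north 6 cos 29° = 5.25
Summing: 4.58 km east, 12.84 km north → (4.58, 12.84).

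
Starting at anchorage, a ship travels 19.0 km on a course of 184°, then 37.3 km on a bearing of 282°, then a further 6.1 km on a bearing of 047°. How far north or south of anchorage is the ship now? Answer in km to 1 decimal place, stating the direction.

7.0 km south

Leg 1 (184°, 19.0 km): east 19.0 sin 184° = -1.33, north 19.0 cos 184° = -18.95
Leg 2 (282°, 37.3 km): east 37.3 sin 282° = -36.48, north 37.3 cos 282° = 7.76
Leg 3 (047°, 6.1 km): east 6.1 sin 47° = 4.46, north 6.1 cos 47° = 4.16
Net north component: -7.04 km.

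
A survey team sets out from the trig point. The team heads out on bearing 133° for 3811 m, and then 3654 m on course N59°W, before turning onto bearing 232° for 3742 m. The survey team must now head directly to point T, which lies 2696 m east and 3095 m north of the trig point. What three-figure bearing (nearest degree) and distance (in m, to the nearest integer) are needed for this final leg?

044°, 8560 m

Leg 1 (133°, 3811 m): east 3811 sin 133° = 2787.19, north 3811 cos 133° = -2599.10
Leg 2 (N59°W, 3654 m): east 3654 sin 301° = -3132.09, north 3654 cos 301° = 1881.95
Leg 3 (232°, 3742 m): east 3742 sin 232° = -2948.74, north 3742 cos 232° = -2303.81
Current position: (-3293.64, -3020.95). Target: (2696, 3095). Remaining: Δeast = 5989.64, Δnorth = 6115.95.
Bearing = atan2(5989.64, 6115.95) mod 360° = 44.40°; distance = √((5989.64)² + (6115.95)²) = 8560.410 m.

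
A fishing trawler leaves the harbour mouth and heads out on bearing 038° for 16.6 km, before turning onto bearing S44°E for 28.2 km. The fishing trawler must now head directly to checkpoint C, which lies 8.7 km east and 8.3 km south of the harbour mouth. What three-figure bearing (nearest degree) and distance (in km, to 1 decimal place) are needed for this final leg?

267°, 21.1 km

Leg 1 (038°, 16.6 km): east 16.6 sin 38° = 10.22, north 16.6 cos 38° = 13.08
Leg 2 (S44°E, 28.2 km): east 28.2 sin 136° = 19.59, north 28.2 cos 136° = -20.29
Current position: (29.81, -7.20). Target: (8.7, -8.3). Remaining: Δeast = -21.11, Δnorth = -1.10.
Bearing = atan2(-21.11, -1.10) mod 360° = 267.03°; distance = √((-21.11)² + (-1.10)²) = 21.138 km.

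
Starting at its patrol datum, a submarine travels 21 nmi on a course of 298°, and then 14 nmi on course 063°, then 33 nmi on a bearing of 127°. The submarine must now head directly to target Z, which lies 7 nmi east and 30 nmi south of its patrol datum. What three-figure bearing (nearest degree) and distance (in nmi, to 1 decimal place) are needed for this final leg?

Leg 1 (298°, 21 nmi): east 21 sin 298° = -18.54, north 21 cos 298° = 9.86
Leg 2 (063°, 14 nmi): east 14 sin 63° = 12.47, north 14 cos 63° = 6.36
Leg 3 (127°, 33 nmi): east 33 sin 127° = 26.35, north 33 cos 127° = -19.86
Current position: (20.29, -3.65). Target: (7, -30). Remaining: Δeast = -13.29, Δnorth = -26.35.
Bearing = atan2(-13.29, -26.35) mod 360° = 206.76°; distance = √((-13.29)² + (-26.35)²) = 29.515 nmi.

207°, 29.5 nmi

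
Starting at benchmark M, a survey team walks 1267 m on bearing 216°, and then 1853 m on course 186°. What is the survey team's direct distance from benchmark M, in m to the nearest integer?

3018 m

Leg 1 (216°, 1267 m): east 1267 sin 216° = -744.72, north 1267 cos 216° = -1025.02
Leg 2 (186°, 1853 m): east 1853 sin 186° = -193.69, north 1853 cos 186° = -1842.85
Net: -938.42 east, -2867.87 north. Distance = √((-938.42)² + (-2867.87)²) = 3017.503 m.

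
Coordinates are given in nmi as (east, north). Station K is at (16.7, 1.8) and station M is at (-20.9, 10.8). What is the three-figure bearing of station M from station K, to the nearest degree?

283°

Δeast = -20.9 − 16.7 = -37.60; Δnorth = 10.8 − 1.8 = 9.00.
Bearing = atan2(Δeast, Δnorth) mod 360° = 283.46° ≈ 283°.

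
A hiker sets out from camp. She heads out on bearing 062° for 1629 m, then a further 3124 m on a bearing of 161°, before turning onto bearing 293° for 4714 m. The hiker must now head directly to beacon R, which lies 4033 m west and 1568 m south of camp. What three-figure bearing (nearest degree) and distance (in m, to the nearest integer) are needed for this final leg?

240°, 2472 m

Leg 1 (062°, 1629 m): east 1629 sin 62° = 1438.32, north 1629 cos 62° = 764.77
Leg 2 (161°, 3124 m): east 3124 sin 161° = 1017.07, north 3124 cos 161° = -2953.80
Leg 3 (293°, 4714 m): east 4714 sin 293° = -4339.26, north 4714 cos 293° = 1841.91
Current position: (-1883.86, -347.12). Target: (-4033, -1568). Remaining: Δeast = -2149.14, Δnorth = -1220.88.
Bearing = atan2(-2149.14, -1220.88) mod 360° = 240.40°; distance = √((-2149.14)² + (-1220.88)²) = 2471.705 m.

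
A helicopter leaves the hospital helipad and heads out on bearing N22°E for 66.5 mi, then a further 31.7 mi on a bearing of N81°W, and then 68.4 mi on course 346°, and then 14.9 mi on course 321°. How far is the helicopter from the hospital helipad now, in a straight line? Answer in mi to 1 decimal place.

Leg 1 (N22°E, 66.5 mi): east 66.5 sin 22° = 24.91, north 66.5 cos 22° = 61.66
Leg 2 (N81°W, 31.7 mi): east 31.7 sin 279° = -31.31, north 31.7 cos 279° = 4.96
Leg 3 (346°, 68.4 mi): east 68.4 sin 346° = -16.55, north 68.4 cos 346° = 66.37
Leg 4 (321°, 14.9 mi): east 14.9 sin 321° = -9.38, north 14.9 cos 321° = 11.58
Net: -32.32 east, 144.56 north. Distance = √((-32.32)² + (144.56)²) = 148.134 mi.

148.1 mi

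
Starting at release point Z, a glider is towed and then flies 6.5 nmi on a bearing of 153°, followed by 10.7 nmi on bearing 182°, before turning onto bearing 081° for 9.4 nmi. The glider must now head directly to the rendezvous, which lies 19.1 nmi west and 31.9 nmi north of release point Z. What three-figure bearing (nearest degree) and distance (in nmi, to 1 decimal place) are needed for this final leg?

327°, 56.2 nmi

Leg 1 (153°, 6.5 nmi): east 6.5 sin 153° = 2.95, north 6.5 cos 153° = -5.79
Leg 2 (182°, 10.7 nmi): east 10.7 sin 182° = -0.37, north 10.7 cos 182° = -10.69
Leg 3 (081°, 9.4 nmi): east 9.4 sin 81° = 9.28, north 9.4 cos 81° = 1.47
Current position: (11.86, -15.01). Target: (-19.1, 31.9). Remaining: Δeast = -30.96, Δnorth = 46.91.
Bearing = atan2(-30.96, 46.91) mod 360° = 326.58°; distance = √((-30.96)² + (46.91)²) = 56.210 nmi.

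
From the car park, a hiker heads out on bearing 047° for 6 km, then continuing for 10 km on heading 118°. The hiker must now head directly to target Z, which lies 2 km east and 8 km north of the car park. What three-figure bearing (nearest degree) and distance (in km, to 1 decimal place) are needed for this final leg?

307°, 14.1 km

Leg 1 (047°, 6 km): east 6 sin 47° = 4.39, north 6 cos 47° = 4.09
Leg 2 (118°, 10 km): east 10 sin 118° = 8.83, north 10 cos 118° = -4.69
Current position: (13.22, -0.60). Target: (2, 8). Remaining: Δeast = -11.22, Δnorth = 8.60.
Bearing = atan2(-11.22, 8.60) mod 360° = 307.48°; distance = √((-11.22)² + (8.60)²) = 14.137 km.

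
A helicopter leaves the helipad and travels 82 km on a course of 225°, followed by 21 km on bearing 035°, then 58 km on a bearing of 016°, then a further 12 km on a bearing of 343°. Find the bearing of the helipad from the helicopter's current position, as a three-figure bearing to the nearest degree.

128°

Leg 1 (225°, 82 km): east 82 sin 225° = -57.98, north 82 cos 225° = -57.98
Leg 2 (035°, 21 km): east 21 sin 35° = 12.05, north 21 cos 35° = 17.20
Leg 3 (016°, 58 km): east 58 sin 16° = 15.99, north 58 cos 16° = 55.75
Leg 4 (343°, 12 km): east 12 sin 343° = -3.51, north 12 cos 343° = 11.48
Net displacement: -33.46 east, 26.45 north. Direction back to start is (33.46, -26.45): bearing = atan2(33.46, -26.45) mod 360° = 128.33° ≈ 128°.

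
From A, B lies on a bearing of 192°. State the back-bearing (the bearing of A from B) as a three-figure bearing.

012°

Back-bearing = 192° − 180° = 012°.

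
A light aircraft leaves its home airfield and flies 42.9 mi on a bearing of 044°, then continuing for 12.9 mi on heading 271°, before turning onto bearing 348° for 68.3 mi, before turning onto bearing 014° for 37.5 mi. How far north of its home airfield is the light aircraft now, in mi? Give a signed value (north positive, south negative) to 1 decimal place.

Leg 1 (044°, 42.9 mi): east 42.9 sin 44° = 29.80, north 42.9 cos 44° = 30.86
Leg 2 (271°, 12.9 mi): east 12.9 sin 271° = -12.90, north 12.9 cos 271° = 0.23
Leg 3 (348°, 68.3 mi): east 68.3 sin 348° = -14.20, north 68.3 cos 348° = 66.81
Leg 4 (014°, 37.5 mi): east 37.5 sin 14° = 9.07, north 37.5 cos 14° = 36.39
Net north component: 134.28 mi.

134.3 mi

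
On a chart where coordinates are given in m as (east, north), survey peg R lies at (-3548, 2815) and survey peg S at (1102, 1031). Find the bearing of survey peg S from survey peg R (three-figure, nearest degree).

111°

Δeast = 1102 − -3548 = 4650.00; Δnorth = 1031 − 2815 = -1784.00.
Bearing = atan2(Δeast, Δnorth) mod 360° = 110.99° ≈ 111°.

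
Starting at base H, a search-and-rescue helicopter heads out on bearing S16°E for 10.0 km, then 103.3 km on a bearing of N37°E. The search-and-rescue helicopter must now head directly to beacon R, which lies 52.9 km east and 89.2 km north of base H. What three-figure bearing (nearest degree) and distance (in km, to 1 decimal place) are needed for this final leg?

324°, 20.3 km

Leg 1 (S16°E, 10.0 km): east 10.0 sin 164° = 2.76, north 10.0 cos 164° = -9.61
Leg 2 (N37°E, 103.3 km): east 103.3 sin 37° = 62.17, north 103.3 cos 37° = 82.50
Current position: (64.92, 72.89). Target: (52.9, 89.2). Remaining: Δeast = -12.02, Δnorth = 16.31.
Bearing = atan2(-12.02, 16.31) mod 360° = 323.61°; distance = √((-12.02)² + (16.31)²) = 20.266 km.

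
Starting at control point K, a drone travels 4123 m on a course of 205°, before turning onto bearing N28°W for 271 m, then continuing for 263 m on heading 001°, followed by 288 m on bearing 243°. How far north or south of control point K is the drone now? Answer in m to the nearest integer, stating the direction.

3365 m south

Leg 1 (205°, 4123 m): east 4123 sin 205° = -1742.46, north 4123 cos 205° = -3736.71
Leg 2 (N28°W, 271 m): east 271 sin 332° = -127.23, north 271 cos 332° = 239.28
Leg 3 (001°, 263 m): east 263 sin 1° = 4.59, north 263 cos 1° = 262.96
Leg 4 (243°, 288 m): east 288 sin 243° = -256.61, north 288 cos 243° = -130.75
Net north component: -3365.22 m.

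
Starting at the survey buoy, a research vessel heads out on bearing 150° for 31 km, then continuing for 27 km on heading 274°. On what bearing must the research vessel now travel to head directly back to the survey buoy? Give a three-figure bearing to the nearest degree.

Leg 1 (150°, 31 km): east 31 sin 150° = 15.50, north 31 cos 150° = -26.85
Leg 2 (274°, 27 km): east 27 sin 274° = -26.93, north 27 cos 274° = 1.88
Net displacement: -11.43 east, -24.96 north. Direction back to start is (11.43, 24.96): bearing = atan2(11.43, 24.96) mod 360° = 24.61° ≈ 025°.

025°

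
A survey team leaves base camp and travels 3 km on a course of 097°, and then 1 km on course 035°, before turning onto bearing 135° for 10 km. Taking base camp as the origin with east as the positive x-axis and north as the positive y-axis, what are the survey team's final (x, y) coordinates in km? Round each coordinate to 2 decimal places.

(10.62, -6.62)

Leg 1 (097°, 3 km): east 3 sin 97° = 2.98, north 3 cos 97° = -0.37
Leg 2 (035°, 1 km): east 1 sin 35° = 0.57, north 1 cos 35° = 0.82
Leg 3 (135°, 10 km): east 10 sin 135° = 7.07, north 10 cos 135° = -7.07
Summing: 10.62 km east, -6.62 km north → (10.62, -6.62).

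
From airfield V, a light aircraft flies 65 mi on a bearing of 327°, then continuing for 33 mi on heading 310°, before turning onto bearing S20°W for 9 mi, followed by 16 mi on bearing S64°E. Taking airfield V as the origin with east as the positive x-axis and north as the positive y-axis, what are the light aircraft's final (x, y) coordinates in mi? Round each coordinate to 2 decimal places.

Leg 1 (327°, 65 mi): east 65 sin 327° = -35.40, north 65 cos 327° = 54.51
Leg 2 (310°, 33 mi): east 33 sin 310° = -25.28, north 33 cos 310° = 21.21
Leg 3 (S20°W, 9 mi): east 9 sin 200° = -3.08, north 9 cos 200° = -8.46
Leg 4 (S64°E, 16 mi): east 16 sin 116° = 14.38, north 16 cos 116° = -7.01
Summing: -49.38 mi east, 60.25 mi north → (-49.38, 60.25).

(-49.38, 60.25)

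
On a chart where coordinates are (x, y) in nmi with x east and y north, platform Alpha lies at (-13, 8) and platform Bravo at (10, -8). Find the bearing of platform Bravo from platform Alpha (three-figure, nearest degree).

125°

Δeast = 10 − -13 = 23.00; Δnorth = -8 − 8 = -16.00.
Bearing = atan2(Δeast, Δnorth) mod 360° = 124.82° ≈ 125°.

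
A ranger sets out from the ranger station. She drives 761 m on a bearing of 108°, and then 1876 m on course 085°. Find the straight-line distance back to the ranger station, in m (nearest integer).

2594 m

Leg 1 (108°, 761 m): east 761 sin 108° = 723.75, north 761 cos 108° = -235.16
Leg 2 (085°, 1876 m): east 1876 sin 85° = 1868.86, north 1876 cos 85° = 163.50
Net: 2592.62 east, -71.66 north. Distance = √((2592.62)² + (-71.66)²) = 2593.605 m.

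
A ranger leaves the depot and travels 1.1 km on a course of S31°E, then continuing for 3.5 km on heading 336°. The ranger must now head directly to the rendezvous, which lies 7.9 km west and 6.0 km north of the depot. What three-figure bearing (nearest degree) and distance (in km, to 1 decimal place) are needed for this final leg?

Leg 1 (S31°E, 1.1 km): east 1.1 sin 149° = 0.57, north 1.1 cos 149° = -0.94
Leg 2 (336°, 3.5 km): east 3.5 sin 336° = -1.42, north 3.5 cos 336° = 3.20
Current position: (-0.86, 2.25). Target: (-7.9, 6.0). Remaining: Δeast = -7.04, Δnorth = 3.75.
Bearing = atan2(-7.04, 3.75) mod 360° = 298.00°; distance = √((-7.04)² + (3.75)²) = 7.977 km.

298°, 8.0 km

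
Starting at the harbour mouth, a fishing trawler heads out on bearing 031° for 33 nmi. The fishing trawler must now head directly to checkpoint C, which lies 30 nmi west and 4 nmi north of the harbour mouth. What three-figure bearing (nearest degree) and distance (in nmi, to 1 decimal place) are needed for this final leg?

243°, 52.9 nmi

Leg 1 (031°, 33 nmi): east 33 sin 31° = 17.00, north 33 cos 31° = 28.29
Current position: (17.00, 28.29). Target: (-30, 4). Remaining: Δeast = -47.00, Δnorth = -24.29.
Bearing = atan2(-47.00, -24.29) mod 360° = 242.67°; distance = √((-47.00)² + (-24.29)²) = 52.901 nmi.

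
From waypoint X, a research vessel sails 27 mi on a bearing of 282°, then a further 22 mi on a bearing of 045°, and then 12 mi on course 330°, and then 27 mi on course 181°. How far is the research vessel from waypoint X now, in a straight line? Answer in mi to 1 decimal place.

Leg 1 (282°, 27 mi): east 27 sin 282° = -26.41, north 27 cos 282° = 5.61
Leg 2 (045°, 22 mi): east 22 sin 45° = 15.56, north 22 cos 45° = 15.56
Leg 3 (330°, 12 mi): east 12 sin 330° = -6.00, north 12 cos 330° = 10.39
Leg 4 (181°, 27 mi): east 27 sin 181° = -0.47, north 27 cos 181° = -27.00
Net: -17.32 east, 4.57 north. Distance = √((-17.32)² + (4.57)²) = 17.917 mi.

17.9 mi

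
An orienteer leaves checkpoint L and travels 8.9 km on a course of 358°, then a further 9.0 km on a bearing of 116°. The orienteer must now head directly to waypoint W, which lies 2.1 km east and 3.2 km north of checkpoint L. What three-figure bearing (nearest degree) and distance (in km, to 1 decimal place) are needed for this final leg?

Leg 1 (358°, 8.9 km): east 8.9 sin 358° = -0.31, north 8.9 cos 358° = 8.89
Leg 2 (116°, 9.0 km): east 9.0 sin 116° = 8.09, north 9.0 cos 116° = -3.95
Current position: (7.78, 4.95). Target: (2.1, 3.2). Remaining: Δeast = -5.68, Δnorth = -1.75.
Bearing = atan2(-5.68, -1.75) mod 360° = 252.88°; distance = √((-5.68)² + (-1.75)²) = 5.942 km.

253°, 5.9 km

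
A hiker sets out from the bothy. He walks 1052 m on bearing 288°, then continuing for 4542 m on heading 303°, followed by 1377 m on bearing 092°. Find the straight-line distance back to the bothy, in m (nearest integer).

4400 m

Leg 1 (288°, 1052 m): east 1052 sin 288° = -1000.51, north 1052 cos 288° = 325.09
Leg 2 (303°, 4542 m): east 4542 sin 303° = -3809.24, north 4542 cos 303° = 2473.75
Leg 3 (092°, 1377 m): east 1377 sin 92° = 1376.16, north 1377 cos 92° = -48.06
Net: -3433.59 east, 2750.78 north. Distance = √((-3433.59)² + (2750.78)²) = 4399.584 m.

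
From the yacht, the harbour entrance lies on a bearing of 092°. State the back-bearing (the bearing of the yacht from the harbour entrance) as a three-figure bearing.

272°

Back-bearing = 092° + 180° = 272°.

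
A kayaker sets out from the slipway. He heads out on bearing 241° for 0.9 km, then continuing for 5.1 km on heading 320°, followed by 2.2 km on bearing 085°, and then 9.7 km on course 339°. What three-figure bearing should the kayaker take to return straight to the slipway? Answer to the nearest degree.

Leg 1 (241°, 0.9 km): east 0.9 sin 241° = -0.79, north 0.9 cos 241° = -0.44
Leg 2 (320°, 5.1 km): east 5.1 sin 320° = -3.28, north 5.1 cos 320° = 3.91
Leg 3 (085°, 2.2 km): east 2.2 sin 85° = 2.19, north 2.2 cos 85° = 0.19
Leg 4 (339°, 9.7 km): east 9.7 sin 339° = -3.48, north 9.7 cos 339° = 9.06
Net displacement: -5.35 east, 12.72 north. Direction back to start is (5.35, -12.72): bearing = atan2(5.35, -12.72) mod 360° = 157.19° ≈ 157°.

157°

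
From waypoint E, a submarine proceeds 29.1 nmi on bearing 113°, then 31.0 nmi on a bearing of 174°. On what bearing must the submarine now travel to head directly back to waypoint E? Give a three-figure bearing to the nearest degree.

325°

Leg 1 (113°, 29.1 nmi): east 29.1 sin 113° = 26.79, north 29.1 cos 113° = -11.37
Leg 2 (174°, 31.0 nmi): east 31.0 sin 174° = 3.24, north 31.0 cos 174° = -30.83
Net displacement: 30.03 east, -42.20 north. Direction back to start is (-30.03, 42.20): bearing = atan2(-30.03, 42.20) mod 360° = 324.57° ≈ 325°.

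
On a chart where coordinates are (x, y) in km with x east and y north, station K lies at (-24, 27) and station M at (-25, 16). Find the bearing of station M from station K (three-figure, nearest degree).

185°

Δeast = -25 − -24 = -1.00; Δnorth = 16 − 27 = -11.00.
Bearing = atan2(Δeast, Δnorth) mod 360° = 185.19° ≈ 185°.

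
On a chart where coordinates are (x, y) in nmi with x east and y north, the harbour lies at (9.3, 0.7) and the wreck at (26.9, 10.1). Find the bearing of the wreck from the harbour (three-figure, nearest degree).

Δeast = 26.9 − 9.3 = 17.60; Δnorth = 10.1 − 0.7 = 9.40.
Bearing = atan2(Δeast, Δnorth) mod 360° = 61.89° ≈ 062°.

062°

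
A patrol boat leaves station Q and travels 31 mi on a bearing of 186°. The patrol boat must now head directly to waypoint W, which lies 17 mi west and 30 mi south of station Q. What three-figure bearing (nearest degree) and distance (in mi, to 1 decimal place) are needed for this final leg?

273°, 13.8 mi

Leg 1 (186°, 31 mi): east 31 sin 186° = -3.24, north 31 cos 186° = -30.83
Current position: (-3.24, -30.83). Target: (-17, -30). Remaining: Δeast = -13.76, Δnorth = 0.83.
Bearing = atan2(-13.76, 0.83) mod 360° = 273.45°; distance = √((-13.76)² + (0.83)²) = 13.785 mi.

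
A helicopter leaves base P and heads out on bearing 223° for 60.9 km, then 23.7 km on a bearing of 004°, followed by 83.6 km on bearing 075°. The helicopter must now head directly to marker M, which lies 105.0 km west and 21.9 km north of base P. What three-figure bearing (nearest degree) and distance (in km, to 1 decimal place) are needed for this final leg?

278°, 147.4 km

Leg 1 (223°, 60.9 km): east 60.9 sin 223° = -41.53, north 60.9 cos 223° = -44.54
Leg 2 (004°, 23.7 km): east 23.7 sin 4° = 1.65, north 23.7 cos 4° = 23.64
Leg 3 (075°, 83.6 km): east 83.6 sin 75° = 80.75, north 83.6 cos 75° = 21.64
Current position: (40.87, 0.74). Target: (-105.0, 21.9). Remaining: Δeast = -145.87, Δnorth = 21.16.
Bearing = atan2(-145.87, 21.16) mod 360° = 278.25°; distance = √((-145.87)² + (21.16)²) = 147.398 km.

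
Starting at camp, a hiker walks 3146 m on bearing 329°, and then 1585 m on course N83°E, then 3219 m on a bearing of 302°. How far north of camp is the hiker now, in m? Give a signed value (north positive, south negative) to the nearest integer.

Leg 1 (329°, 3146 m): east 3146 sin 329° = -1620.31, north 3146 cos 329° = 2696.65
Leg 2 (N83°E, 1585 m): east 1585 sin 83° = 1573.19, north 1585 cos 83° = 193.16
Leg 3 (302°, 3219 m): east 3219 sin 302° = -2729.87, north 3219 cos 302° = 1705.81
Net north component: 4595.62 m.

4596 m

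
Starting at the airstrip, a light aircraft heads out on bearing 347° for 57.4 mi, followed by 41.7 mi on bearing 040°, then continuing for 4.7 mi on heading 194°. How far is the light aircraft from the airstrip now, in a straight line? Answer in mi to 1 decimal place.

84.3 mi

Leg 1 (347°, 57.4 mi): east 57.4 sin 347° = -12.91, north 57.4 cos 347° = 55.93
Leg 2 (040°, 41.7 mi): east 41.7 sin 40° = 26.80, north 41.7 cos 40° = 31.94
Leg 3 (194°, 4.7 mi): east 4.7 sin 194° = -1.14, north 4.7 cos 194° = -4.56
Net: 12.76 east, 83.31 north. Distance = √((12.76)² + (83.31)²) = 84.283 mi.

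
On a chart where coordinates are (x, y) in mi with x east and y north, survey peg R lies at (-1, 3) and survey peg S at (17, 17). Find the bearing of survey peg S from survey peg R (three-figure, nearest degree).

052°

Δeast = 17 − -1 = 18.00; Δnorth = 17 − 3 = 14.00.
Bearing = atan2(Δeast, Δnorth) mod 360° = 52.13° ≈ 052°.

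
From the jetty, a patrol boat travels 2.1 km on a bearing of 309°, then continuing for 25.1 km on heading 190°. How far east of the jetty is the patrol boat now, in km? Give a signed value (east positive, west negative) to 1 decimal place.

Leg 1 (309°, 2.1 km): east 2.1 sin 309° = -1.63, north 2.1 cos 309° = 1.32
Leg 2 (190°, 25.1 km): east 25.1 sin 190° = -4.36, north 25.1 cos 190° = -24.72
Net east component: -5.99 km.

-6.0 km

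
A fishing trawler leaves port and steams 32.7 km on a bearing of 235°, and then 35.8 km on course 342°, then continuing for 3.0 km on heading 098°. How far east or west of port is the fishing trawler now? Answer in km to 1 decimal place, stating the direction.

34.9 km west

Leg 1 (235°, 32.7 km): east 32.7 sin 235° = -26.79, north 32.7 cos 235° = -18.76
Leg 2 (342°, 35.8 km): east 35.8 sin 342° = -11.06, north 35.8 cos 342° = 34.05
Leg 3 (098°, 3.0 km): east 3.0 sin 98° = 2.97, north 3.0 cos 98° = -0.42
Net east component: -34.88 km.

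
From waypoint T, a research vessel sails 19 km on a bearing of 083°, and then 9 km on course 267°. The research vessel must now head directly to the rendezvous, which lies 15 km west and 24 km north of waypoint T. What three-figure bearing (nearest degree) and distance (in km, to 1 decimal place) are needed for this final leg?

Leg 1 (083°, 19 km): east 19 sin 83° = 18.86, north 19 cos 83° = 2.32
Leg 2 (267°, 9 km): east 9 sin 267° = -8.99, north 9 cos 267° = -0.47
Current position: (9.87, 1.84). Target: (-15, 24). Remaining: Δeast = -24.87, Δnorth = 22.16.
Bearing = atan2(-24.87, 22.16) mod 360° = 311.70°; distance = √((-24.87)² + (22.16)²) = 33.308 km.

312°, 33.3 km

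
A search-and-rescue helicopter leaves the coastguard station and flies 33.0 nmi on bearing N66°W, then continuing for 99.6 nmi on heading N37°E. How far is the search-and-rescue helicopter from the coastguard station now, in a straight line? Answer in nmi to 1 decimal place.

97.6 nmi

Leg 1 (N66°W, 33.0 nmi): east 33.0 sin 294° = -30.15, north 33.0 cos 294° = 13.42
Leg 2 (N37°E, 99.6 nmi): east 99.6 sin 37° = 59.94, north 99.6 cos 37° = 79.54
Net: 29.79 east, 92.97 north. Distance = √((29.79)² + (92.97)²) = 97.624 nmi.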